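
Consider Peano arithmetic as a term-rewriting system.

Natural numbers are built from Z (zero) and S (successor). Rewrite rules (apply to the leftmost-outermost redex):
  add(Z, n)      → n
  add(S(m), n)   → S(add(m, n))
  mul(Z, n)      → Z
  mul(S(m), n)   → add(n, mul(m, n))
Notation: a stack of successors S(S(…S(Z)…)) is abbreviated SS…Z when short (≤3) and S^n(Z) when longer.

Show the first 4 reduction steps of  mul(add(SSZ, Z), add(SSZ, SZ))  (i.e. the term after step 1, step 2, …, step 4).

Answer: after 4 steps: S(add(add(SZ, SZ), mul(add(SZ, Z), add(SSZ, SZ))))

Working:
  start: mul(add(SSZ, Z), add(SSZ, SZ))
  step 1: mul(S(add(SZ, Z)), add(SSZ, SZ))
  step 2: add(add(SSZ, SZ), mul(add(SZ, Z), add(SSZ, SZ)))
  step 3: add(S(add(SZ, SZ)), mul(add(SZ, Z), add(SSZ, SZ)))
  step 4: S(add(add(SZ, SZ), mul(add(SZ, Z), add(SSZ, SZ))))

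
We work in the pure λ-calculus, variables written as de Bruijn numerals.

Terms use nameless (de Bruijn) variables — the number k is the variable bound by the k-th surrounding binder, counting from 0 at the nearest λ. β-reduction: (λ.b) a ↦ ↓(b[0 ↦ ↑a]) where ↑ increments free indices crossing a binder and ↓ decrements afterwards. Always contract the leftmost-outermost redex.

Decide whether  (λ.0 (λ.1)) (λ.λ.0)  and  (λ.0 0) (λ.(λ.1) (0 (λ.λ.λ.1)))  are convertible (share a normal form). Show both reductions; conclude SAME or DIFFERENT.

Term A:
  start: (λ.0 (λ.1)) (λ.λ.0)
  →1  (λ.λ.0) (λ.λ.λ.0)
  →2  λ.0

Term B:
  start: (λ.0 0) (λ.(λ.1) (0 (λ.λ.λ.1)))
  →1  (λ.(λ.1) (0 (λ.λ.λ.1))) (λ.(λ.1) (0 (λ.λ.λ.1)))
  →2  (λ.λ.(λ.1) (0 (λ.λ.λ.1))) ((λ.(λ.1) (0 (λ.λ.λ.1))) (λ.λ.λ.1))
  →3  λ.(λ.1) (0 (λ.λ.λ.1))
  →4  λ.0

Answer: SAME — A ⇓ λ.0, B ⇓ λ.0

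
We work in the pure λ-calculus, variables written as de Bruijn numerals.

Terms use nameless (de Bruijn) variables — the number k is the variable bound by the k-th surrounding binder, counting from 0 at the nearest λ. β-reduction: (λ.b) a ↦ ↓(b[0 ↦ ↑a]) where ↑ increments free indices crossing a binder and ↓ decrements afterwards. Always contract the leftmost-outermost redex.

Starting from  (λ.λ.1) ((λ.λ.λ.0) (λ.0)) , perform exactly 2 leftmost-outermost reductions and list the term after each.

  start: (λ.λ.1) ((λ.λ.λ.0) (λ.0))
  [1] λ.(λ.λ.λ.0) (λ.0)
  [2] λ.λ.λ.0

Answer: after 2 steps: λ.λ.λ.0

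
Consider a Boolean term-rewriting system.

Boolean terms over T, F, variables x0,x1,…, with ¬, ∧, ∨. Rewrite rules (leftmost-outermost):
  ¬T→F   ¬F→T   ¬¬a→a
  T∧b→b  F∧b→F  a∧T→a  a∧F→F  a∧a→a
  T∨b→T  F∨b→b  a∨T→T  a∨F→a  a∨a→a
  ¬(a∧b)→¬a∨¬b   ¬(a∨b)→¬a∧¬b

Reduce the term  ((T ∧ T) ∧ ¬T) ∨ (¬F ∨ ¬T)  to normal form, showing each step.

  start: ((T ∧ T) ∧ ¬T) ∨ (¬F ∨ ¬T)
  [1] (T ∧ ¬T) ∨ (¬F ∨ ¬T)
  [2] ¬T ∨ (¬F ∨ ¬T)
  [3] F ∨ (¬F ∨ ¬T)
  [4] ¬F ∨ ¬T
  [5] T ∨ ¬T
  [6] T

Answer: normal form = T  (in 6 steps)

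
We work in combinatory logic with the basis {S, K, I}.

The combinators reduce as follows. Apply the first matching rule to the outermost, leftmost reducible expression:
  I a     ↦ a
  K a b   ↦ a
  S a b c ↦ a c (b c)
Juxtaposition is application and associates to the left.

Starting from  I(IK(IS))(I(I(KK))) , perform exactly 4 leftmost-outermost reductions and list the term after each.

  start: I(IK(IS))(I(I(KK)))
  [1] IK(IS)(I(I(KK)))
  [2] K(IS)(I(I(KK)))
  [3] IS
  [4] S

Answer: after 4 steps: S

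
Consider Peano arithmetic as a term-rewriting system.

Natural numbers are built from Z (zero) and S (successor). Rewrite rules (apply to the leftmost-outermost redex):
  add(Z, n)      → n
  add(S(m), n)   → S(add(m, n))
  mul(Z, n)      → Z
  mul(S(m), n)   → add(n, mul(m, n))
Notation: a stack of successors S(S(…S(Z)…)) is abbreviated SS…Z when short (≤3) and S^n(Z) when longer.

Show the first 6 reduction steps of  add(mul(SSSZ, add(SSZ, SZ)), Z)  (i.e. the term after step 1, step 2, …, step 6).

  start: add(mul(SSSZ, add(SSZ, SZ)), Z)
  step 1: add(add(add(SSZ, SZ), mul(SSZ, add(SSZ, SZ))), Z)
  step 2: add(add(S(add(SZ, SZ)), mul(SSZ, add(SSZ, SZ))), Z)
  step 3: add(S(add(add(SZ, SZ), mul(SSZ, add(SSZ, SZ)))), Z)
  step 4: S(add(add(add(SZ, SZ), mul(SSZ, add(SSZ, SZ))), Z))
  step 5: S(add(add(S(add(Z, SZ)), mul(SSZ, add(SSZ, SZ))), Z))
  step 6: S(add(S(add(add(Z, SZ), mul(SSZ, add(SSZ, SZ)))), Z))

Answer: after 6 steps: S(add(S(add(add(Z, SZ), mul(SSZ, add(SSZ, SZ)))), Z))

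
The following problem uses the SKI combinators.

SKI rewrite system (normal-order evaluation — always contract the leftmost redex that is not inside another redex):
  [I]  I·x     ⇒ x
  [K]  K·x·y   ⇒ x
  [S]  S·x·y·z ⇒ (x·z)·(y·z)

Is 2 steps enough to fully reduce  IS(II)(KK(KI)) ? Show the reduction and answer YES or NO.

Answer: NO — after 2 steps the term is SI(KK(KI)), not yet normal

Reduction:
  start: IS(II)(KK(KI))
  [1] S(II)(KK(KI))
  [2] SI(KK(KI))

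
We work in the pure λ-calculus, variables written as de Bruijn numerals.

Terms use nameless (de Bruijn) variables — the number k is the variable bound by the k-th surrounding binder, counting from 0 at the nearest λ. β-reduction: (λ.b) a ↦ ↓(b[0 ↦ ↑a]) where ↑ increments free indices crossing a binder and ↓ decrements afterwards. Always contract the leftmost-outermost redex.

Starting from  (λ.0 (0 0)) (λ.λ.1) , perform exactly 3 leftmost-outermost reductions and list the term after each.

  start: (λ.0 (0 0)) (λ.λ.1)
  [1] (λ.λ.1) ((λ.λ.1) (λ.λ.1))
  [2] λ.(λ.λ.1) (λ.λ.1)
  [3] λ.λ.λ.λ.1

Answer: after 3 steps: λ.λ.λ.λ.1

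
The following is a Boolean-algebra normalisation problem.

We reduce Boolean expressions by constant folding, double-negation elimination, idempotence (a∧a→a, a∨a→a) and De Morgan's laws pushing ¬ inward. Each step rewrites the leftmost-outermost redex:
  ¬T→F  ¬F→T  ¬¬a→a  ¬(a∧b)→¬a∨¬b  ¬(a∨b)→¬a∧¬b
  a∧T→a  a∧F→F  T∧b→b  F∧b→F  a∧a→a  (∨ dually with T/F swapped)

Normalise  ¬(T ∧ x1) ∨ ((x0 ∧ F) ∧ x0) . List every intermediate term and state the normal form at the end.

  start: ¬(T ∧ x1) ∨ ((x0 ∧ F) ∧ x0)
  [1] (¬T ∨ ¬x1) ∨ ((x0 ∧ F) ∧ x0)
  [2] (F ∨ ¬x1) ∨ ((x0 ∧ F) ∧ x0)
  [3] ¬x1 ∨ ((x0 ∧ F) ∧ x0)
  [4] ¬x1 ∨ (F ∧ x0)
  [5] ¬x1 ∨ F
  [6] ¬x1

Answer: normal form = ¬x1  (in 6 steps)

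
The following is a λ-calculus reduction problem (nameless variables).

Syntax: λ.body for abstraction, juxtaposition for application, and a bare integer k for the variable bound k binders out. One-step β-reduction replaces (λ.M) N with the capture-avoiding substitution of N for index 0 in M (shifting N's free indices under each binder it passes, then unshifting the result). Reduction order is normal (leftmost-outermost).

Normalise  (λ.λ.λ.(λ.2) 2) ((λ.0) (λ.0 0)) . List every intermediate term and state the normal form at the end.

Answer: normal form = λ.λ.1  (in 2 steps)

Working:
  start: (λ.λ.λ.(λ.2) 2) ((λ.0) (λ.0 0))
  [1] λ.λ.(λ.2) ((λ.0) (λ.0 0))
  [2] λ.λ.1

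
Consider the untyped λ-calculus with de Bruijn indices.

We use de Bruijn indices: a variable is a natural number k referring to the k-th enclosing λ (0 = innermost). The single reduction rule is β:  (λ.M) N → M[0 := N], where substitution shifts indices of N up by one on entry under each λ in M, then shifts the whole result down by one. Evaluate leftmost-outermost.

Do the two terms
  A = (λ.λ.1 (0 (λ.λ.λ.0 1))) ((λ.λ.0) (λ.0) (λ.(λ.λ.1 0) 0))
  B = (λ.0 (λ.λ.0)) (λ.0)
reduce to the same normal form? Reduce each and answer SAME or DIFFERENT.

Term A:
  start: (λ.λ.1 (0 (λ.λ.λ.0 1))) ((λ.λ.0) (λ.0) (λ.(λ.λ.1 0) 0))
  [1] λ.(λ.λ.0) (λ.0) (λ.(λ.λ.1 0) 0) (0 (λ.λ.λ.0 1))
  [2] λ.(λ.0) (λ.(λ.λ.1 0) 0) (0 (λ.λ.λ.0 1))
  [3] λ.(λ.(λ.λ.1 0) 0) (0 (λ.λ.λ.0 1))
  [4] λ.(λ.λ.1 0) (0 (λ.λ.λ.0 1))
  [5] λ.λ.1 (λ.λ.λ.0 1) 0

Term B:
  start: (λ.0 (λ.λ.0)) (λ.0)
  [1] (λ.0) (λ.λ.0)
  [2] λ.λ.0

Answer: DIFFERENT — A ⇓ λ.λ.1 (λ.λ.λ.0 1) 0, B ⇓ λ.λ.0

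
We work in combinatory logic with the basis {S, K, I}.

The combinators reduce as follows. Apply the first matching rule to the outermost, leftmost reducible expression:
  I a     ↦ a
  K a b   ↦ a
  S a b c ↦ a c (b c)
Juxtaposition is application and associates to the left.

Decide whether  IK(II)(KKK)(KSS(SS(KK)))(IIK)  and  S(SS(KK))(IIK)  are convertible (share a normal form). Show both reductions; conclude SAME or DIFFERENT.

Answer: SAME — A ⇓ S(SS(KK))K, B ⇓ S(SS(KK))K

Derivation:
Term A:
  start: IK(II)(KKK)(KSS(SS(KK)))(IIK)
  [1] K(II)(KKK)(KSS(SS(KK)))(IIK)
  [2] II(KSS(SS(KK)))(IIK)
  [3] I(KSS(SS(KK)))(IIK)
  [4] KSS(SS(KK))(IIK)
  [5] S(SS(KK))(IIK)
  [6] S(SS(KK))(IK)
  [7] S(SS(KK))K

Term B:
  start: S(SS(KK))(IIK)
  [1] S(SS(KK))(IK)
  [2] S(SS(KK))K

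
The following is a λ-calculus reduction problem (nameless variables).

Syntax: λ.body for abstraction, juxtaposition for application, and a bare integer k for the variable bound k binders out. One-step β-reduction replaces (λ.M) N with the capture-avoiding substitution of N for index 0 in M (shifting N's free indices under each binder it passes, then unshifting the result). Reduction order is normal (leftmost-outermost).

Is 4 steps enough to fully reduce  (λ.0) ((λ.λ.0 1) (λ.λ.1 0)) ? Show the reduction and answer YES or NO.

Answer: YES — reaches normal form λ.0 (λ.λ.1 0) in 2 ≤ 4 steps

Working:
  start: (λ.0) ((λ.λ.0 1) (λ.λ.1 0))
  step 1: (λ.λ.0 1) (λ.λ.1 0)
  step 2: λ.0 (λ.λ.1 0)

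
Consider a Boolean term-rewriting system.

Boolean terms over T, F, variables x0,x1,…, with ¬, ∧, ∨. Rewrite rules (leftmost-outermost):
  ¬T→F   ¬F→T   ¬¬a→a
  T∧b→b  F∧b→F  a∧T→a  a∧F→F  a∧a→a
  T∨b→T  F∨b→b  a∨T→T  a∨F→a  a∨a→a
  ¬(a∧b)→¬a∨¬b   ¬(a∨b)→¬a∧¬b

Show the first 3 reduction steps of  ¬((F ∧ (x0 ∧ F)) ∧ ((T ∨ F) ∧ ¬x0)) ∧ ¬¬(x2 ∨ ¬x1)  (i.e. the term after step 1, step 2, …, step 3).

Answer: after 3 steps: ((T ∨ ¬(x0 ∧ F)) ∨ ¬((T ∨ F) ∧ ¬x0)) ∧ ¬¬(x2 ∨ ¬x1)

Derivation:
  start: ¬((F ∧ (x0 ∧ F)) ∧ ((T ∨ F) ∧ ¬x0)) ∧ ¬¬(x2 ∨ ¬x1)
  →1  (¬(F ∧ (x0 ∧ F)) ∨ ¬((T ∨ F) ∧ ¬x0)) ∧ ¬¬(x2 ∨ ¬x1)
  →2  ((¬F ∨ ¬(x0 ∧ F)) ∨ ¬((T ∨ F) ∧ ¬x0)) ∧ ¬¬(x2 ∨ ¬x1)
  →3  ((T ∨ ¬(x0 ∧ F)) ∨ ¬((T ∨ F) ∧ ¬x0)) ∧ ¬¬(x2 ∨ ¬x1)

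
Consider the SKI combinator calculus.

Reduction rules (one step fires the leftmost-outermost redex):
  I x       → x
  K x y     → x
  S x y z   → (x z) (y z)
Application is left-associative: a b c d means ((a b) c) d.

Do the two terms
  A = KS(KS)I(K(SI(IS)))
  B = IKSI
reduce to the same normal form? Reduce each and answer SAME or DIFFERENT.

Term A:
  start: KS(KS)I(K(SI(IS)))
  →1  SI(K(SI(IS)))
  →2  SI(K(SIS))

Term B:
  start: IKSI
  →1  KSI
  →2  S

Answer: DIFFERENT — A ⇓ SI(K(SIS)), B ⇓ S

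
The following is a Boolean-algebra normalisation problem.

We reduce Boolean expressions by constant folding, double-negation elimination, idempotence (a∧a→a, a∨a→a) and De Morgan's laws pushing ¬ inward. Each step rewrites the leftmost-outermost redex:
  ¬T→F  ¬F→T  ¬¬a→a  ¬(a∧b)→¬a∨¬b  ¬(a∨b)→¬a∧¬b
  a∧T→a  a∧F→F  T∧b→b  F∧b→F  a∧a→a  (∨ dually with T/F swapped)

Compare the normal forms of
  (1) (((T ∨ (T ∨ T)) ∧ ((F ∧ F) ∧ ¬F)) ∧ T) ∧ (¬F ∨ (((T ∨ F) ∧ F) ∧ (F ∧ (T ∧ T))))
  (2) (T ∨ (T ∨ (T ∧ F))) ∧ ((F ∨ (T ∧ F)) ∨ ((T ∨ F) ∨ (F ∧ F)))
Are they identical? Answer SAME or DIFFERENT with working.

Answer: DIFFERENT — A ⇓ F, B ⇓ T

Reduction:
Term A:
  start: (((T ∨ (T ∨ T)) ∧ ((F ∧ F) ∧ ¬F)) ∧ T) ∧ (¬F ∨ (((T ∨ F) ∧ F) ∧ (F ∧ (T ∧ T))))
  step 1: ((T ∨ (T ∨ T)) ∧ ((F ∧ F) ∧ ¬F)) ∧ (¬F ∨ (((T ∨ F) ∧ F) ∧ (F ∧ (T ∧ T))))
  step 2: (T ∧ ((F ∧ F) ∧ ¬F)) ∧ (¬F ∨ (((T ∨ F) ∧ F) ∧ (F ∧ (T ∧ T))))
  step 3: ((F ∧ F) ∧ ¬F) ∧ (¬F ∨ (((T ∨ F) ∧ F) ∧ (F ∧ (T ∧ T))))
  step 4: (F ∧ ¬F) ∧ (¬F ∨ (((T ∨ F) ∧ F) ∧ (F ∧ (T ∧ T))))
  step 5: F ∧ (¬F ∨ (((T ∨ F) ∧ F) ∧ (F ∧ (T ∧ T))))
  step 6: F

Term B:
  start: (T ∨ (T ∨ (T ∧ F))) ∧ ((F ∨ (T ∧ F)) ∨ ((T ∨ F) ∨ (F ∧ F)))
  step 1: T ∧ ((F ∨ (T ∧ F)) ∨ ((T ∨ F) ∨ (F ∧ F)))
  step 2: (F ∨ (T ∧ F)) ∨ ((T ∨ F) ∨ (F ∧ F))
  step 3: (T ∧ F) ∨ ((T ∨ F) ∨ (F ∧ F))
  step 4: F ∨ ((T ∨ F) ∨ (F ∧ F))
  step 5: (T ∨ F) ∨ (F ∧ F)
  step 6: T ∨ (F ∧ F)
  step 7: T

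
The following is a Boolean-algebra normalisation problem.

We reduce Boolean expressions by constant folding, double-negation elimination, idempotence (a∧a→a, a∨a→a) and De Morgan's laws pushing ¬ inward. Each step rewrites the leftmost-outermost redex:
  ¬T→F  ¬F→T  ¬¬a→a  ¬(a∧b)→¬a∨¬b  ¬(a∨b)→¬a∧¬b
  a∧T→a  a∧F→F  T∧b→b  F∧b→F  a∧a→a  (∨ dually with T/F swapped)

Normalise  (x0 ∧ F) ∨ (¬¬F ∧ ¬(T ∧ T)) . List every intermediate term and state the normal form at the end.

  start: (x0 ∧ F) ∨ (¬¬F ∧ ¬(T ∧ T))
  step 1: F ∨ (¬¬F ∧ ¬(T ∧ T))
  step 2: ¬¬F ∧ ¬(T ∧ T)
  step 3: F ∧ ¬(T ∧ T)
  step 4: F

Answer: normal form = F  (in 4 steps)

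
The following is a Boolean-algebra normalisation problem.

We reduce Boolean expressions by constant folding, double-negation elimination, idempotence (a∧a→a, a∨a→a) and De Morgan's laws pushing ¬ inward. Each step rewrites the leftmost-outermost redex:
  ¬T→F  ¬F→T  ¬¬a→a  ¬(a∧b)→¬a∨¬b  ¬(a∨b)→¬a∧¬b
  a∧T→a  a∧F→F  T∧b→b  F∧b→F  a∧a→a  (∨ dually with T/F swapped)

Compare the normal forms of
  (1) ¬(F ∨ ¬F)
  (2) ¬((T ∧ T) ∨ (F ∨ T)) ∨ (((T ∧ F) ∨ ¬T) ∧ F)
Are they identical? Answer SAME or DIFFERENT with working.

Term A:
  start: ¬(F ∨ ¬F)
  →1  ¬F ∧ ¬¬F
  →2  T ∧ ¬¬F
  →3  ¬¬F
  →4  F

Term B:
  start: ¬((T ∧ T) ∨ (F ∨ T)) ∨ (((T ∧ F) ∨ ¬T) ∧ F)
  →1  (¬(T ∧ T) ∧ ¬(F ∨ T)) ∨ (((T ∧ F) ∨ ¬T) ∧ F)
  →2  ((¬T ∨ ¬T) ∧ ¬(F ∨ T)) ∨ (((T ∧ F) ∨ ¬T) ∧ F)
  →3  (¬T ∧ ¬(F ∨ T)) ∨ (((T ∧ F) ∨ ¬T) ∧ F)
  →4  (F ∧ ¬(F ∨ T)) ∨ (((T ∧ F) ∨ ¬T) ∧ F)
  →5  F ∨ (((T ∧ F) ∨ ¬T) ∧ F)
  →6  ((T ∧ F) ∨ ¬T) ∧ F
  →7  F

Answer: SAME — A ⇓ F, B ⇓ F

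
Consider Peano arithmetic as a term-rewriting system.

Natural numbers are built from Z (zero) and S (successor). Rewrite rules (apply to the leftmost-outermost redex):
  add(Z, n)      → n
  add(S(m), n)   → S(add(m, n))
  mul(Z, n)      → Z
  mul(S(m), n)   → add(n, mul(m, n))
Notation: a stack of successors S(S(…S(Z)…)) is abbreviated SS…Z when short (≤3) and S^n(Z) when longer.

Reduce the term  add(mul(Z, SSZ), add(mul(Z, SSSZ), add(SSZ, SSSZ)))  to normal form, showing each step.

Answer: normal form = S^5(Z)  (in 7 steps)

Derivation:
  start: add(mul(Z, SSZ), add(mul(Z, SSSZ), add(SSZ, SSSZ)))
  →1  add(Z, add(mul(Z, SSSZ), add(SSZ, SSSZ)))
  →2  add(mul(Z, SSSZ), add(SSZ, SSSZ))
  →3  add(Z, add(SSZ, SSSZ))
  →4  add(SSZ, SSSZ)
  →5  S(add(SZ, SSSZ))
  →6  S(S(add(Z, SSSZ)))
  →7  S^5(Z)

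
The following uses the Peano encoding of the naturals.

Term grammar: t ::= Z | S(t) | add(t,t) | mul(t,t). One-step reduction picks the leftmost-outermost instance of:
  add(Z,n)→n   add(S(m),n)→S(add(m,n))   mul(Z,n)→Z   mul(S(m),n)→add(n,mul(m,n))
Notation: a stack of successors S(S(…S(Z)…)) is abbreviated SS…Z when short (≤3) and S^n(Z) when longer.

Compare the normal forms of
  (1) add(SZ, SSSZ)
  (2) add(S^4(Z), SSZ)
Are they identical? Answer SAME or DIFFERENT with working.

Answer: DIFFERENT — A ⇓ S^4(Z), B ⇓ S^6(Z)

Working:
Term A:
  start: add(SZ, SSSZ)
  step 1: S(add(Z, SSSZ))
  step 2: S^4(Z)

Term B:
  start: add(S^4(Z), SSZ)
  step 1: S(add(SSSZ, SSZ))
  step 2: S(S(add(SSZ, SSZ)))
  step 3: S(S(S(add(SZ, SSZ))))
  step 4: S(S(S(S(add(Z, SSZ)))))
  step 5: S^6(Z)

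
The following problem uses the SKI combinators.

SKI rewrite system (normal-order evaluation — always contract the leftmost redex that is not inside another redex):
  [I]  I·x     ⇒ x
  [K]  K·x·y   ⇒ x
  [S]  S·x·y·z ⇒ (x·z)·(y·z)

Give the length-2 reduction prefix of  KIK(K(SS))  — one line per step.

  start: KIK(K(SS))
  [1] I(K(SS))
  [2] K(SS)

Answer: after 2 steps: K(SS)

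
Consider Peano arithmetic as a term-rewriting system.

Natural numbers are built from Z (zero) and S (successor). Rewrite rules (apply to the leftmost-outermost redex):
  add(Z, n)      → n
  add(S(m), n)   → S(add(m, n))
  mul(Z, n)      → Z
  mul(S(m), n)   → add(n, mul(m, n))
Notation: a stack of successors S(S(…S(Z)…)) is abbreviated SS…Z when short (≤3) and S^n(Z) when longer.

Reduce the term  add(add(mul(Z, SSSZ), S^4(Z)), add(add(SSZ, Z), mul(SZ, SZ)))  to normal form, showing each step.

Answer: normal form = S^7(Z)  (in 17 steps)

Derivation:
  start: add(add(mul(Z, SSSZ), S^4(Z)), add(add(SSZ, Z), mul(SZ, SZ)))
  step 1: add(add(Z, S^4(Z)), add(add(SSZ, Z), mul(SZ, SZ)))
  step 2: add(S^4(Z), add(add(SSZ, Z), mul(SZ, SZ)))
  step 3: S(add(SSSZ, add(add(SSZ, Z), mul(SZ, SZ))))
  step 4: S(S(add(SSZ, add(add(SSZ, Z), mul(SZ, SZ)))))
  step 5: S(S(S(add(SZ, add(add(SSZ, Z), mul(SZ, SZ))))))
  step 6: S(S(S(S(add(Z, add(add(SSZ, Z), mul(SZ, SZ)))))))
  step 7: S(S(S(S(add(add(SSZ, Z), mul(SZ, SZ))))))
  step 8: S(S(S(S(add(S(add(SZ, Z)), mul(SZ, SZ))))))
  step 9: S(S(S(S(S(add(add(SZ, Z), mul(SZ, SZ)))))))
  step 10: S(S(S(S(S(add(S(add(Z, Z)), mul(SZ, SZ)))))))
  step 11: S(S(S(S(S(S(add(add(Z, Z), mul(SZ, SZ))))))))
  step 12: S(S(S(S(S(S(add(Z, mul(SZ, SZ))))))))
  step 13: S(S(S(S(S(S(mul(SZ, SZ)))))))
  step 14: S(S(S(S(S(S(add(SZ, mul(Z, SZ))))))))
  step 15: S(S(S(S(S(S(S(add(Z, mul(Z, SZ)))))))))
  step 16: S(S(S(S(S(S(S(mul(Z, SZ))))))))
  step 17: S^7(Z)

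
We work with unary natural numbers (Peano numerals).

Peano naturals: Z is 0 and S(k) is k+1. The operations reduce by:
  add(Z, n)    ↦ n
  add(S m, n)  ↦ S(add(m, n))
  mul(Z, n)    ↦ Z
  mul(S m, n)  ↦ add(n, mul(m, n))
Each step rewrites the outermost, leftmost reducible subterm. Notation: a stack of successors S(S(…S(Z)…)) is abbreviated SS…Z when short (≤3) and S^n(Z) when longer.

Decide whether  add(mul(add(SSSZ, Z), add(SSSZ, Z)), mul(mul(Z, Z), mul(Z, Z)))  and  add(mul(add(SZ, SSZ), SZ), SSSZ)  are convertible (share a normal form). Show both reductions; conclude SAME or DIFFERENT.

Term A:
  start: add(mul(add(SSSZ, Z), add(SSSZ, Z)), mul(mul(Z, Z), mul(Z, Z)))
  step 1: add(mul(S(add(SSZ, Z)), add(SSSZ, Z)), mul(mul(Z, Z), mul(Z, Z)))
  step 2: add(add(add(SSSZ, Z), mul(add(SSZ, Z), add(SSSZ, Z))), mul(mul(Z, Z), mul(Z, Z)))
  step 3: add(add(S(add(SSZ, Z)), mul(add(SSZ, Z), add(SSSZ, Z))), mul(mul(Z, Z), mul(Z, Z)))
  step 4: add(S(add(add(SSZ, Z), mul(add(SSZ, Z), add(SSSZ, Z)))), mul(mul(Z, Z), mul(Z, Z)))
  step 5: S(add(add(add(SSZ, Z), mul(add(SSZ, Z), add(SSSZ, Z))), mul(mul(Z, Z), mul(Z, Z))))
  step 6: S(add(add(S(add(SZ, Z)), mul(add(SSZ, Z), add(SSSZ, Z))), mul(mul(Z, Z), mul(Z, Z))))
  step 7: S(add(S(add(add(SZ, Z), mul(add(SSZ, Z), add(SSSZ, Z)))), mul(mul(Z, Z), mul(Z, Z))))
  step 8: S(S(add(add(add(SZ, Z), mul(add(SSZ, Z), add(SSSZ, Z))), mul(mul(Z, Z), mul(Z, Z)))))
  step 9: S(S(add(add(S(add(Z, Z)), mul(add(SSZ, Z), add(SSSZ, Z))), mul(mul(Z, Z), mul(Z, Z)))))
  step 10: S(S(add(S(add(add(Z, Z), mul(add(SSZ, Z), add(SSSZ, Z)))), mul(mul(Z, Z), mul(Z, Z)))))
  step 11: S(S(S(add(add(add(Z, Z), mul(add(SSZ, Z), add(SSSZ, Z))), mul(mul(Z, Z), mul(Z, Z))))))
  step 12: S(S(S(add(add(Z, mul(add(SSZ, Z), add(SSSZ, Z))), mul(mul(Z, Z), mul(Z, Z))))))
  step 13: S(S(S(add(mul(add(SSZ, Z), add(SSSZ, Z)), mul(mul(Z, Z), mul(Z, Z))))))
  step 14: S(S(S(add(mul(S(add(SZ, Z)), add(SSSZ, Z)), mul(mul(Z, Z), mul(Z, Z))))))
  step 15: S(S(S(add(add(add(SSSZ, Z), mul(add(SZ, Z), add(SSSZ, Z))), mul(mul(Z, Z), mul(Z, Z))))))
  step 16: S(S(S(add(add(S(add(SSZ, Z)), mul(add(SZ, Z), add(SSSZ, Z))), mul(mul(Z, Z), mul(Z, Z))))))
  step 17: S(S(S(add(S(add(add(SSZ, Z), mul(add(SZ, Z), add(SSSZ, Z)))), mul(mul(Z, Z), mul(Z, Z))))))
  step 18: S(S(S(S(add(add(add(SSZ, Z), mul(add(SZ, Z), add(SSSZ, Z))), mul(mul(Z, Z), mul(Z, Z)))))))
  step 19: S(S(S(S(add(add(S(add(SZ, Z)), mul(add(SZ, Z), add(SSSZ, Z))), mul(mul(Z, Z), mul(Z, Z)))))))
  step 20: S(S(S(S(add(S(add(add(SZ, Z), mul(add(SZ, Z), add(SSSZ, Z)))), mul(mul(Z, Z), mul(Z, Z)))))))
  step 21: S(S(S(S(S(add(add(add(SZ, Z), mul(add(SZ, Z), add(SSSZ, Z))), mul(mul(Z, Z), mul(Z, Z))))))))
  step 22: S(S(S(S(S(add(add(S(add(Z, Z)), mul(add(SZ, Z), add(SSSZ, Z))), mul(mul(Z, Z), mul(Z, Z))))))))
  step 23: S(S(S(S(S(add(S(add(add(Z, Z), mul(add(SZ, Z), add(SSSZ, Z)))), mul(mul(Z, Z), mul(Z, Z))))))))
  step 24: S(S(S(S(S(S(add(add(add(Z, Z), mul(add(SZ, Z), add(SSSZ, Z))), mul(mul(Z, Z), mul(Z, Z)))))))))
  step 25: S(S(S(S(S(S(add(add(Z, mul(add(SZ, Z), add(SSSZ, Z))), mul(mul(Z, Z), mul(Z, Z)))))))))
  step 26: S(S(S(S(S(S(add(mul(add(SZ, Z), add(SSSZ, Z)), mul(mul(Z, Z), mul(Z, Z)))))))))
  step 27: S(S(S(S(S(S(add(mul(S(add(Z, Z)), add(SSSZ, Z)), mul(mul(Z, Z), mul(Z, Z)))))))))
  step 28: S(S(S(S(S(S(add(add(add(SSSZ, Z), mul(add(Z, Z), add(SSSZ, Z))), mul(mul(Z, Z), mul(Z, Z)))))))))
  step 29: S(S(S(S(S(S(add(add(S(add(SSZ, Z)), mul(add(Z, Z), add(SSSZ, Z))), mul(mul(Z, Z), mul(Z, Z)))))))))
  step 30: S(S(S(S(S(S(add(S(add(add(SSZ, Z), mul(add(Z, Z), add(SSSZ, Z)))), mul(mul(Z, Z), mul(Z, Z)))))))))
  step 31: S(S(S(S(S(S(S(add(add(add(SSZ, Z), mul(add(Z, Z), add(SSSZ, Z))), mul(mul(Z, Z), mul(Z, Z))))))))))
  step 32: S(S(S(S(S(S(S(add(add(S(add(SZ, Z)), mul(add(Z, Z), add(SSSZ, Z))), mul(mul(Z, Z), mul(Z, Z))))))))))
  step 33: S(S(S(S(S(S(S(add(S(add(add(SZ, Z), mul(add(Z, Z), add(SSSZ, Z)))), mul(mul(Z, Z), mul(Z, Z))))))))))
  step 34: S(S(S(S(S(S(S(S(add(add(add(SZ, Z), mul(add(Z, Z), add(SSSZ, Z))), mul(mul(Z, Z), mul(Z, Z)))))))))))
  step 35: S(S(S(S(S(S(S(S(add(add(S(add(Z, Z)), mul(add(Z, Z), add(SSSZ, Z))), mul(mul(Z, Z), mul(Z, Z)))))))))))
  step 36: S(S(S(S(S(S(S(S(add(S(add(add(Z, Z), mul(add(Z, Z), add(SSSZ, Z)))), mul(mul(Z, Z), mul(Z, Z)))))))))))
  step 37: S(S(S(S(S(S(S(S(S(add(add(add(Z, Z), mul(add(Z, Z), add(SSSZ, Z))), mul(mul(Z, Z), mul(Z, Z))))))))))))
  step 38: S(S(S(S(S(S(S(S(S(add(add(Z, mul(add(Z, Z), add(SSSZ, Z))), mul(mul(Z, Z), mul(Z, Z))))))))))))
  step 39: S(S(S(S(S(S(S(S(S(add(mul(add(Z, Z), add(SSSZ, Z)), mul(mul(Z, Z), mul(Z, Z))))))))))))
  step 40: S(S(S(S(S(S(S(S(S(add(mul(Z, add(SSSZ, Z)), mul(mul(Z, Z), mul(Z, Z))))))))))))
  step 41: S(S(S(S(S(S(S(S(S(add(Z, mul(mul(Z, Z), mul(Z, Z))))))))))))
  step 42: S(S(S(S(S(S(S(S(S(mul(mul(Z, Z), mul(Z, Z)))))))))))
  step 43: S(S(S(S(S(S(S(S(S(mul(Z, mul(Z, Z)))))))))))
  step 44: S^9(Z)

Term B:
  start: add(mul(add(SZ, SSZ), SZ), SSSZ)
  step 1: add(mul(S(add(Z, SSZ)), SZ), SSSZ)
  step 2: add(add(SZ, mul(add(Z, SSZ), SZ)), SSSZ)
  step 3: add(S(add(Z, mul(add(Z, SSZ), SZ))), SSSZ)
  step 4: S(add(add(Z, mul(add(Z, SSZ), SZ)), SSSZ))
  step 5: S(add(mul(add(Z, SSZ), SZ), SSSZ))
  step 6: S(add(mul(SSZ, SZ), SSSZ))
  step 7: S(add(add(SZ, mul(SZ, SZ)), SSSZ))
  step 8: S(add(S(add(Z, mul(SZ, SZ))), SSSZ))
  step 9: S(S(add(add(Z, mul(SZ, SZ)), SSSZ)))
  step 10: S(S(add(mul(SZ, SZ), SSSZ)))
  step 11: S(S(add(add(SZ, mul(Z, SZ)), SSSZ)))
  step 12: S(S(add(S(add(Z, mul(Z, SZ))), SSSZ)))
  step 13: S(S(S(add(add(Z, mul(Z, SZ)), SSSZ))))
  step 14: S(S(S(add(mul(Z, SZ), SSSZ))))
  step 15: S(S(S(add(Z, SSSZ))))
  step 16: S^6(Z)

Answer: DIFFERENT — A ⇓ S^9(Z), B ⇓ S^6(Z)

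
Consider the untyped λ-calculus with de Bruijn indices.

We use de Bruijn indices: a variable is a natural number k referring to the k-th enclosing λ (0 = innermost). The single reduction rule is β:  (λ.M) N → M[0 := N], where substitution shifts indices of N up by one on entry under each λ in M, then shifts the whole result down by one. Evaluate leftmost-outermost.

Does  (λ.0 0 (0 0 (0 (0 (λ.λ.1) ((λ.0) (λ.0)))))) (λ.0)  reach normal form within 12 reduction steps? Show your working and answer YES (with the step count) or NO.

Answer: YES — reaches normal form λ.λ.0 in 9 ≤ 12 steps

Derivation:
  start: (λ.0 0 (0 0 (0 (0 (λ.λ.1) ((λ.0) (λ.0)))))) (λ.0)
  →1  (λ.0) (λ.0) ((λ.0) (λ.0) ((λ.0) ((λ.0) (λ.λ.1) ((λ.0) (λ.0)))))
  →2  (λ.0) ((λ.0) (λ.0) ((λ.0) ((λ.0) (λ.λ.1) ((λ.0) (λ.0)))))
  →3  (λ.0) (λ.0) ((λ.0) ((λ.0) (λ.λ.1) ((λ.0) (λ.0))))
  →4  (λ.0) ((λ.0) ((λ.0) (λ.λ.1) ((λ.0) (λ.0))))
  →5  (λ.0) ((λ.0) (λ.λ.1) ((λ.0) (λ.0)))
  →6  (λ.0) (λ.λ.1) ((λ.0) (λ.0))
  →7  (λ.λ.1) ((λ.0) (λ.0))
  →8  λ.(λ.0) (λ.0)
  →9  λ.λ.0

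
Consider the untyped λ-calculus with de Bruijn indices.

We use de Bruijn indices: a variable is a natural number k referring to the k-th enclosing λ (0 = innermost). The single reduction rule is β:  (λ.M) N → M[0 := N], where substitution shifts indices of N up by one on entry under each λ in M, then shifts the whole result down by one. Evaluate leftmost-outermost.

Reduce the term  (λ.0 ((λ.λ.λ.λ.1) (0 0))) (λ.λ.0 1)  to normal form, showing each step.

  start: (λ.0 ((λ.λ.λ.λ.1) (0 0))) (λ.λ.0 1)
  →1  (λ.λ.0 1) ((λ.λ.λ.λ.1) ((λ.λ.0 1) (λ.λ.0 1)))
  →2  λ.0 ((λ.λ.λ.λ.1) ((λ.λ.0 1) (λ.λ.0 1)))
  →3  λ.0 (λ.λ.λ.1)

Answer: normal form = λ.0 (λ.λ.λ.1)  (in 3 steps)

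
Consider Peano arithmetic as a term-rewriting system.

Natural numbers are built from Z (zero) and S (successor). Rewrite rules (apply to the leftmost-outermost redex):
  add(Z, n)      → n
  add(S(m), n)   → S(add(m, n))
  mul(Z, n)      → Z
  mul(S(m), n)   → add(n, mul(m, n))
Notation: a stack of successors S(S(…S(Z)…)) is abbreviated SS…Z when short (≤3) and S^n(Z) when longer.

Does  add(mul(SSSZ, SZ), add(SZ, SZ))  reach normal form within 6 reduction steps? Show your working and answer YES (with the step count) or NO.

Answer: NO — after 6 steps the term is S(add(S(add(Z, mul(SZ, SZ))), add(SZ, SZ))), not yet normal

Derivation:
  start: add(mul(SSSZ, SZ), add(SZ, SZ))
  step 1: add(add(SZ, mul(SSZ, SZ)), add(SZ, SZ))
  step 2: add(S(add(Z, mul(SSZ, SZ))), add(SZ, SZ))
  step 3: S(add(add(Z, mul(SSZ, SZ)), add(SZ, SZ)))
  step 4: S(add(mul(SSZ, SZ), add(SZ, SZ)))
  step 5: S(add(add(SZ, mul(SZ, SZ)), add(SZ, SZ)))
  step 6: S(add(S(add(Z, mul(SZ, SZ))), add(SZ, SZ)))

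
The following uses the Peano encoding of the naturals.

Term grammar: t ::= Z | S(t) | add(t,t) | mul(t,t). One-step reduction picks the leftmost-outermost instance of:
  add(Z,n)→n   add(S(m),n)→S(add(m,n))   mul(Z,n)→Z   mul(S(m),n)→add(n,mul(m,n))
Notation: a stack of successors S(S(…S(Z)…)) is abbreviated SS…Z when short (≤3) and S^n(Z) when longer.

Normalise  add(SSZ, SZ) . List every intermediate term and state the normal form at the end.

  start: add(SSZ, SZ)
  [1] S(add(SZ, SZ))
  [2] S(S(add(Z, SZ)))
  [3] SSSZ

Answer: normal form = SSSZ  (in 3 steps)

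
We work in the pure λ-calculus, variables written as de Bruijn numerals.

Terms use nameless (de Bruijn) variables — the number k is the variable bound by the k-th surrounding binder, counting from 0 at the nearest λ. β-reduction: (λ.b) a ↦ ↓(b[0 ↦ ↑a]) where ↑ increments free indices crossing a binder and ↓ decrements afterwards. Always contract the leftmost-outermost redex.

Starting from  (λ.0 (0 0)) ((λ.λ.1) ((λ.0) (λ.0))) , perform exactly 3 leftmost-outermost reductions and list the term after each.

Answer: after 3 steps: (λ.0) (λ.0)

Working:
  start: (λ.0 (0 0)) ((λ.λ.1) ((λ.0) (λ.0)))
  step 1: (λ.λ.1) ((λ.0) (λ.0)) ((λ.λ.1) ((λ.0) (λ.0)) ((λ.λ.1) ((λ.0) (λ.0))))
  step 2: (λ.(λ.0) (λ.0)) ((λ.λ.1) ((λ.0) (λ.0)) ((λ.λ.1) ((λ.0) (λ.0))))
  step 3: (λ.0) (λ.0)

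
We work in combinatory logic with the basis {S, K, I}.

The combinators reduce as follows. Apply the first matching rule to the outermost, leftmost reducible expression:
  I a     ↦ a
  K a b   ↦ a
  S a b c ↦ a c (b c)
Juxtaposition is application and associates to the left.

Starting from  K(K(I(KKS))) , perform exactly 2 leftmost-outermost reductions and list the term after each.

  start: K(K(I(KKS)))
  step 1: K(K(KKS))
  step 2: K(KK)

Answer: after 2 steps: K(KK)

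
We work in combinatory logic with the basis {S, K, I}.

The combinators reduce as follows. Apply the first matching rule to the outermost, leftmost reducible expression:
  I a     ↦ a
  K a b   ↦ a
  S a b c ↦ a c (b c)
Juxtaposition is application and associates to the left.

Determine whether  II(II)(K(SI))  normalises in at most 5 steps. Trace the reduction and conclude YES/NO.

Answer: YES — reaches normal form K(SI) in 4 ≤ 5 steps

Working:
  start: II(II)(K(SI))
  [1] I(II)(K(SI))
  [2] II(K(SI))
  [3] I(K(SI))
  [4] K(SI)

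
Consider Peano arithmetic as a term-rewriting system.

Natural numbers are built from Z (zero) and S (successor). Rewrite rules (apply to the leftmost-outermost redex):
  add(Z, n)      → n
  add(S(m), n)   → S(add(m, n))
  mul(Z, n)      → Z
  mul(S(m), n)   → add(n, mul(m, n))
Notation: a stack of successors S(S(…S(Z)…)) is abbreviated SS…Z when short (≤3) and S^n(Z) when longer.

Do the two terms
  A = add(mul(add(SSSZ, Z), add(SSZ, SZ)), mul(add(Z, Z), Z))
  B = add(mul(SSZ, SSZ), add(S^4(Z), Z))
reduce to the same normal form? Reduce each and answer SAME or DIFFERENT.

Answer: DIFFERENT — A ⇓ S^9(Z), B ⇓ S^8(Z)

Reduction:
Term A:
  start: add(mul(add(SSSZ, Z), add(SSZ, SZ)), mul(add(Z, Z), Z))
  step 1: add(mul(S(add(SSZ, Z)), add(SSZ, SZ)), mul(add(Z, Z), Z))
  step 2: add(add(add(SSZ, SZ), mul(add(SSZ, Z), add(SSZ, SZ))), mul(add(Z, Z), Z))
  step 3: add(add(S(add(SZ, SZ)), mul(add(SSZ, Z), add(SSZ, SZ))), mul(add(Z, Z), Z))
  step 4: add(S(add(add(SZ, SZ), mul(add(SSZ, Z), add(SSZ, SZ)))), mul(add(Z, Z), Z))
  step 5: S(add(add(add(SZ, SZ), mul(add(SSZ, Z), add(SSZ, SZ))), mul(add(Z, Z), Z)))
  step 6: S(add(add(S(add(Z, SZ)), mul(add(SSZ, Z), add(SSZ, SZ))), mul(add(Z, Z), Z)))
  step 7: S(add(S(add(add(Z, SZ), mul(add(SSZ, Z), add(SSZ, SZ)))), mul(add(Z, Z), Z)))
  step 8: S(S(add(add(add(Z, SZ), mul(add(SSZ, Z), add(SSZ, SZ))), mul(add(Z, Z), Z))))
  step 9: S(S(add(add(SZ, mul(add(SSZ, Z), add(SSZ, SZ))), mul(add(Z, Z), Z))))
  step 10: S(S(add(S(add(Z, mul(add(SSZ, Z), add(SSZ, SZ)))), mul(add(Z, Z), Z))))
  step 11: S(S(S(add(add(Z, mul(add(SSZ, Z), add(SSZ, SZ))), mul(add(Z, Z), Z)))))
  step 12: S(S(S(add(mul(add(SSZ, Z), add(SSZ, SZ)), mul(add(Z, Z), Z)))))
  step 13: S(S(S(add(mul(S(add(SZ, Z)), add(SSZ, SZ)), mul(add(Z, Z), Z)))))
  step 14: S(S(S(add(add(add(SSZ, SZ), mul(add(SZ, Z), add(SSZ, SZ))), mul(add(Z, Z), Z)))))
  step 15: S(S(S(add(add(S(add(SZ, SZ)), mul(add(SZ, Z), add(SSZ, SZ))), mul(add(Z, Z), Z)))))
  step 16: S(S(S(add(S(add(add(SZ, SZ), mul(add(SZ, Z), add(SSZ, SZ)))), mul(add(Z, Z), Z)))))
  step 17: S(S(S(S(add(add(add(SZ, SZ), mul(add(SZ, Z), add(SSZ, SZ))), mul(add(Z, Z), Z))))))
  step 18: S(S(S(S(add(add(S(add(Z, SZ)), mul(add(SZ, Z), add(SSZ, SZ))), mul(add(Z, Z), Z))))))
  step 19: S(S(S(S(add(S(add(add(Z, SZ), mul(add(SZ, Z), add(SSZ, SZ)))), mul(add(Z, Z), Z))))))
  step 20: S(S(S(S(S(add(add(add(Z, SZ), mul(add(SZ, Z), add(SSZ, SZ))), mul(add(Z, Z), Z)))))))
  step 21: S(S(S(S(S(add(add(SZ, mul(add(SZ, Z), add(SSZ, SZ))), mul(add(Z, Z), Z)))))))
  step 22: S(S(S(S(S(add(S(add(Z, mul(add(SZ, Z), add(SSZ, SZ)))), mul(add(Z, Z), Z)))))))
  step 23: S(S(S(S(S(S(add(add(Z, mul(add(SZ, Z), add(SSZ, SZ))), mul(add(Z, Z), Z))))))))
  step 24: S(S(S(S(S(S(add(mul(add(SZ, Z), add(SSZ, SZ)), mul(add(Z, Z), Z))))))))
  step 25: S(S(S(S(S(S(add(mul(S(add(Z, Z)), add(SSZ, SZ)), mul(add(Z, Z), Z))))))))
  step 26: S(S(S(S(S(S(add(add(add(SSZ, SZ), mul(add(Z, Z), add(SSZ, SZ))), mul(add(Z, Z), Z))))))))
  step 27: S(S(S(S(S(S(add(add(S(add(SZ, SZ)), mul(add(Z, Z), add(SSZ, SZ))), mul(add(Z, Z), Z))))))))
  step 28: S(S(S(S(S(S(add(S(add(add(SZ, SZ), mul(add(Z, Z), add(SSZ, SZ)))), mul(add(Z, Z), Z))))))))
  step 29: S(S(S(S(S(S(S(add(add(add(SZ, SZ), mul(add(Z, Z), add(SSZ, SZ))), mul(add(Z, Z), Z)))))))))
  step 30: S(S(S(S(S(S(S(add(add(S(add(Z, SZ)), mul(add(Z, Z), add(SSZ, SZ))), mul(add(Z, Z), Z)))))))))
  step 31: S(S(S(S(S(S(S(add(S(add(add(Z, SZ), mul(add(Z, Z), add(SSZ, SZ)))), mul(add(Z, Z), Z)))))))))
  step 32: S(S(S(S(S(S(S(S(add(add(add(Z, SZ), mul(add(Z, Z), add(SSZ, SZ))), mul(add(Z, Z), Z))))))))))
  step 33: S(S(S(S(S(S(S(S(add(add(SZ, mul(add(Z, Z), add(SSZ, SZ))), mul(add(Z, Z), Z))))))))))
  step 34: S(S(S(S(S(S(S(S(add(S(add(Z, mul(add(Z, Z), add(SSZ, SZ)))), mul(add(Z, Z), Z))))))))))
  step 35: S(S(S(S(S(S(S(S(S(add(add(Z, mul(add(Z, Z), add(SSZ, SZ))), mul(add(Z, Z), Z)))))))))))
  step 36: S(S(S(S(S(S(S(S(S(add(mul(add(Z, Z), add(SSZ, SZ)), mul(add(Z, Z), Z)))))))))))
  step 37: S(S(S(S(S(S(S(S(S(add(mul(Z, add(SSZ, SZ)), mul(add(Z, Z), Z)))))))))))
  step 38: S(S(S(S(S(S(S(S(S(add(Z, mul(add(Z, Z), Z)))))))))))
  step 39: S(S(S(S(S(S(S(S(S(mul(add(Z, Z), Z))))))))))
  step 40: S(S(S(S(S(S(S(S(S(mul(Z, Z))))))))))
  step 41: S^9(Z)

Term B:
  start: add(mul(SSZ, SSZ), add(S^4(Z), Z))
  step 1: add(add(SSZ, mul(SZ, SSZ)), add(S^4(Z), Z))
  step 2: add(S(add(SZ, mul(SZ, SSZ))), add(S^4(Z), Z))
  step 3: S(add(add(SZ, mul(SZ, SSZ)), add(S^4(Z), Z)))
  step 4: S(add(S(add(Z, mul(SZ, SSZ))), add(S^4(Z), Z)))
  step 5: S(S(add(add(Z, mul(SZ, SSZ)), add(S^4(Z), Z))))
  step 6: S(S(add(mul(SZ, SSZ), add(S^4(Z), Z))))
  step 7: S(S(add(add(SSZ, mul(Z, SSZ)), add(S^4(Z), Z))))
  step 8: S(S(add(S(add(SZ, mul(Z, SSZ))), add(S^4(Z), Z))))
  step 9: S(S(S(add(add(SZ, mul(Z, SSZ)), add(S^4(Z), Z)))))
  step 10: S(S(S(add(S(add(Z, mul(Z, SSZ))), add(S^4(Z), Z)))))
  step 11: S(S(S(S(add(add(Z, mul(Z, SSZ)), add(S^4(Z), Z))))))
  step 12: S(S(S(S(add(mul(Z, SSZ), add(S^4(Z), Z))))))
  step 13: S(S(S(S(add(Z, add(S^4(Z), Z))))))
  step 14: S(S(S(S(add(S^4(Z), Z)))))
  step 15: S(S(S(S(S(add(SSSZ, Z))))))
  step 16: S(S(S(S(S(S(add(SSZ, Z)))))))
  step 17: S(S(S(S(S(S(S(add(SZ, Z))))))))
  step 18: S(S(S(S(S(S(S(S(add(Z, Z)))))))))
  step 19: S^8(Z)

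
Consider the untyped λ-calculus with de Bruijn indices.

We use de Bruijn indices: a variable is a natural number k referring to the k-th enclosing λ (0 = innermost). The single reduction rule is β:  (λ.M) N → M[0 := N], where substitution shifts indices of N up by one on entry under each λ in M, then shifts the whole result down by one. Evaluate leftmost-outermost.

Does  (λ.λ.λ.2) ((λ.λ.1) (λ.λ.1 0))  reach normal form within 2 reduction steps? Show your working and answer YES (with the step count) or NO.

Answer: YES — reaches normal form λ.λ.λ.λ.λ.1 0 in 2 ≤ 2 steps

Reduction:
  start: (λ.λ.λ.2) ((λ.λ.1) (λ.λ.1 0))
  step 1: λ.λ.(λ.λ.1) (λ.λ.1 0)
  step 2: λ.λ.λ.λ.λ.1 0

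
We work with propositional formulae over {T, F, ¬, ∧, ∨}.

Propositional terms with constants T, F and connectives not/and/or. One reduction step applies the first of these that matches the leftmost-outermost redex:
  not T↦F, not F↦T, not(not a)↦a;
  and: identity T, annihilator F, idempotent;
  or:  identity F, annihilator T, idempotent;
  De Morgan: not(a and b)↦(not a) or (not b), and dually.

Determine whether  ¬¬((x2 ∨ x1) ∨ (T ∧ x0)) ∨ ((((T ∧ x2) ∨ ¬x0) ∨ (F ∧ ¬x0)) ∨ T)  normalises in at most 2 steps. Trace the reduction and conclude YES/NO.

Answer: NO — after 2 steps the term is ((x2 ∨ x1) ∨ x0) ∨ ((((T ∧ x2) ∨ ¬x0) ∨ (F ∧ ¬x0)) ∨ T), not yet normal

Reduction:
  start: ¬¬((x2 ∨ x1) ∨ (T ∧ x0)) ∨ ((((T ∧ x2) ∨ ¬x0) ∨ (F ∧ ¬x0)) ∨ T)
  [1] ((x2 ∨ x1) ∨ (T ∧ x0)) ∨ ((((T ∧ x2) ∨ ¬x0) ∨ (F ∧ ¬x0)) ∨ T)
  [2] ((x2 ∨ x1) ∨ x0) ∨ ((((T ∧ x2) ∨ ¬x0) ∨ (F ∧ ¬x0)) ∨ T)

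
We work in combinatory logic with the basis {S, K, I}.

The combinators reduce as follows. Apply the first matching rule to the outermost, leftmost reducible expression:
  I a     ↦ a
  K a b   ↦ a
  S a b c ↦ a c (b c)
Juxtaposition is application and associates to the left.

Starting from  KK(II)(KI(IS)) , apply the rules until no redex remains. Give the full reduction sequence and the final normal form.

  start: KK(II)(KI(IS))
  [1] K(KI(IS))
  [2] KI

Answer: normal form = KI  (in 2 steps)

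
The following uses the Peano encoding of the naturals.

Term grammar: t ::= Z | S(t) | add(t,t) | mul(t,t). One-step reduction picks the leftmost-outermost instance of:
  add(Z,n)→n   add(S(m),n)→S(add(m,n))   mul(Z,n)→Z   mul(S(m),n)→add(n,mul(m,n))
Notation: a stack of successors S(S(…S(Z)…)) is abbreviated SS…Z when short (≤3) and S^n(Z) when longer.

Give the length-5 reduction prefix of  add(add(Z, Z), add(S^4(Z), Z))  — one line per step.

Answer: after 5 steps: S(S(S(add(SZ, Z))))

Working:
  start: add(add(Z, Z), add(S^4(Z), Z))
  →1  add(Z, add(S^4(Z), Z))
  →2  add(S^4(Z), Z)
  →3  S(add(SSSZ, Z))
  →4  S(S(add(SSZ, Z)))
  →5  S(S(S(add(SZ, Z))))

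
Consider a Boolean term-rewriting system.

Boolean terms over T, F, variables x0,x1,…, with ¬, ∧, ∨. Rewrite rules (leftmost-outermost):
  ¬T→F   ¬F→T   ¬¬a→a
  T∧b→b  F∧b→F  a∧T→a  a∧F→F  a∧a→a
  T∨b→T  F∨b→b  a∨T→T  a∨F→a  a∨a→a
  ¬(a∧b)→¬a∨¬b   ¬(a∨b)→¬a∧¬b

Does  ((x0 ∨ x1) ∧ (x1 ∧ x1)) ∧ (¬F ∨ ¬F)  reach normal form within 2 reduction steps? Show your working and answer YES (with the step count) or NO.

Answer: NO — after 2 steps the term is ((x0 ∨ x1) ∧ x1) ∧ ¬F, not yet normal

Derivation:
  start: ((x0 ∨ x1) ∧ (x1 ∧ x1)) ∧ (¬F ∨ ¬F)
  step 1: ((x0 ∨ x1) ∧ x1) ∧ (¬F ∨ ¬F)
  step 2: ((x0 ∨ x1) ∧ x1) ∧ ¬F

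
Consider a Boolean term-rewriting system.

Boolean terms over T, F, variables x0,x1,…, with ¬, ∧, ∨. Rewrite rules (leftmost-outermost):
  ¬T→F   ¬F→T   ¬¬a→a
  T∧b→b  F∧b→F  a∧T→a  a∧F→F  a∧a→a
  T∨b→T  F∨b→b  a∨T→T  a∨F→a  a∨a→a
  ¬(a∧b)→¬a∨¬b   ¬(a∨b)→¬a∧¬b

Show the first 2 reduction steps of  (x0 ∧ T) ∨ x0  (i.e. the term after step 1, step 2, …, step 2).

  start: (x0 ∧ T) ∨ x0
  [1] x0 ∨ x0
  [2] x0

Answer: after 2 steps: x0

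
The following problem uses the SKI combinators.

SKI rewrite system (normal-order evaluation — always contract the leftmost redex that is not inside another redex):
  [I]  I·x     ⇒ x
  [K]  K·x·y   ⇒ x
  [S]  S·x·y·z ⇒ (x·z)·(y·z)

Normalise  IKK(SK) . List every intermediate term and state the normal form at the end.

Answer: normal form = K  (in 2 steps)

Working:
  start: IKK(SK)
  →1  KK(SK)
  →2  K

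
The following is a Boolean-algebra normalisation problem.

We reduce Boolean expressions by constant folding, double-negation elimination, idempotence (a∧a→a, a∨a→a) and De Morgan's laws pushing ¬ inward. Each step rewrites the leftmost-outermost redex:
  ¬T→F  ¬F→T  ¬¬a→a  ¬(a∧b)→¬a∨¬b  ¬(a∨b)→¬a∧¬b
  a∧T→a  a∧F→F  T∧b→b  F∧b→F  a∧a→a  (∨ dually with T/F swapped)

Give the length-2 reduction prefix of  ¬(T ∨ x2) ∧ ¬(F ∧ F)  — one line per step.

Answer: after 2 steps: (F ∧ ¬x2) ∧ ¬(F ∧ F)

Reduction:
  start: ¬(T ∨ x2) ∧ ¬(F ∧ F)
  step 1: (¬T ∧ ¬x2) ∧ ¬(F ∧ F)
  step 2: (F ∧ ¬x2) ∧ ¬(F ∧ F)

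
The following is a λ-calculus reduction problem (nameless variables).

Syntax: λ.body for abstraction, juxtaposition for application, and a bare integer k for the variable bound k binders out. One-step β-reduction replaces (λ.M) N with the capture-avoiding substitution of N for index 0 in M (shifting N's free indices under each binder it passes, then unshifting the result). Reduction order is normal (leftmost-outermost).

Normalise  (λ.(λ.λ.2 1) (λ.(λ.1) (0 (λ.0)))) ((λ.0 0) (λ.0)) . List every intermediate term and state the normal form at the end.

Answer: normal form = λ.λ.0  (in 6 steps)

Derivation:
  start: (λ.(λ.λ.2 1) (λ.(λ.1) (0 (λ.0)))) ((λ.0 0) (λ.0))
  [1] (λ.λ.(λ.0 0) (λ.0) 1) (λ.(λ.1) (0 (λ.0)))
  [2] λ.(λ.0 0) (λ.0) (λ.(λ.1) (0 (λ.0)))
  [3] λ.(λ.0) (λ.0) (λ.(λ.1) (0 (λ.0)))
  [4] λ.(λ.0) (λ.(λ.1) (0 (λ.0)))
  [5] λ.λ.(λ.1) (0 (λ.0))
  [6] λ.λ.0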